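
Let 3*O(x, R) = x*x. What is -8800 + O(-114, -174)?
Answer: -4468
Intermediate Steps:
O(x, R) = x**2/3 (O(x, R) = (x*x)/3 = x**2/3)
-8800 + O(-114, -174) = -8800 + (1/3)*(-114)**2 = -8800 + (1/3)*12996 = -8800 + 4332 = -4468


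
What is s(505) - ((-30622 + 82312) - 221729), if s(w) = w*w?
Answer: 425064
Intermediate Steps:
s(w) = w²
s(505) - ((-30622 + 82312) - 221729) = 505² - ((-30622 + 82312) - 221729) = 255025 - (51690 - 221729) = 255025 - 1*(-170039) = 255025 + 170039 = 425064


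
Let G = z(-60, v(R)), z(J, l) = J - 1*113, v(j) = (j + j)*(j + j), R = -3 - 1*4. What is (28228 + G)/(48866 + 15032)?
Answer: 28055/63898 ≈ 0.43906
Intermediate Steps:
R = -7 (R = -3 - 4 = -7)
v(j) = 4*j² (v(j) = (2*j)*(2*j) = 4*j²)
z(J, l) = -113 + J (z(J, l) = J - 113 = -113 + J)
G = -173 (G = -113 - 60 = -173)
(28228 + G)/(48866 + 15032) = (28228 - 173)/(48866 + 15032) = 28055/63898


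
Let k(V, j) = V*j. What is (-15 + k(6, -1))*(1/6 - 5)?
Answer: 203/2 ≈ 101.50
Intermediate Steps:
(-15 + k(6, -1))*(1/6 - 5) = (-15 + 6*(-1))*(1/6 - 5) = (-15 - 6)*(1*(⅙) - 5) = -21*(⅙ - 5) = -21*(-29/6) = 203/2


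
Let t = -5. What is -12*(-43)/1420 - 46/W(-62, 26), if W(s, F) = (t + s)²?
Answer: 562751/1593595 ≈ 0.35313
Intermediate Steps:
W(s, F) = (-5 + s)²
-12*(-43)/1420 - 46/W(-62, 26) = -12*(-43)/1420 - 46/(-5 - 62)² = 516*(1/1420) - 46/((-67)²) = 129/355 - 46/4489 = 562751/1593595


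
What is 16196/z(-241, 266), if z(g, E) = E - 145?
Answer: 16196/121 ≈ 133.85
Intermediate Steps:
z(g, E) = -145 + E
16196/z(-241, 266) = 16196/(-145 + 266) = 16196/121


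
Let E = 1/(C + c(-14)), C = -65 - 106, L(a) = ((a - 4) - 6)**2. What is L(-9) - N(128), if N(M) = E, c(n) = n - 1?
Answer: 67147/186 ≈ 361.01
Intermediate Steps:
L(a) = (-10 + a)**2 (L(a) = ((-4 + a) - 6)**2 = (-10 + a)**2)
C = -171
c(n) = -1 + n
E = -1/186 (E = 1/(-171 + (-1 - 14)) = 1/(-171 - 15) = 1/(-186) = -1/186 ≈ -0.0053763)
N(M) = -1/186
L(-9) - N(128) = (-10 - 9)**2 - 1*(-1/186) = (-19)**2 + 1/186 = 361 + 1/186 = 67147/186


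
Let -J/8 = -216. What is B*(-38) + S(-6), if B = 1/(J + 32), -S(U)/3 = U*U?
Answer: -95059/880 ≈ -108.02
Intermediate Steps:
J = 1728 (J = -8*(-216) = 1728)
S(U) = -3*U² (S(U) = -3*U*U = -3*U²)
B = 1/1760 (B = 1/(1728 + 32) = 1/1760 ≈ 0.00056818)
B*(-38) + S(-6) = (1/1760)*(-38) - 3*(-6)² = -19/880 - 3*36 = -19/880 - 108 = -95059/880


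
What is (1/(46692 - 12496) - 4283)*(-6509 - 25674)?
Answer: 4713569392461/34196 ≈ 1.3784e+8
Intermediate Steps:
(1/(46692 - 12496) - 4283)*(-6509 - 25674) = (1/34196 - 4283)*(-32183) = -146461467/34196*(-32183) = 4713569392461/34196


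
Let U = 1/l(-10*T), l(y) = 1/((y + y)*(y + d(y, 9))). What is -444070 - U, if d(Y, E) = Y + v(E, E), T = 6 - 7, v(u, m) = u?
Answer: -444650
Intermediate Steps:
T = -1
d(Y, E) = E + Y (d(Y, E) = Y + E = E + Y)
l(y) = 1/(2*y*(9 + 2*y)) (l(y) = 1/((y + y)*(y + (9 + y))) = 1/((2*y)*(9 + 2*y)) = 1/(2*y*(9 + 2*y)))
U = 580 (U = 1/(1/(2*((-10*(-1)))*(9 + 2*(-10*(-1))))) = 1/((1/2)/(10*(9 + 2*10))) = 1/((1/2)*(1/10)/(9 + 20)) = 1/((1/2)*(1/10)/29) = 1/((1/2)*(1/10)*(1/29)) = 1/(1/580) = 580)
-444070 - U = -444070 - 1*580 = -444070 - 580 = -444650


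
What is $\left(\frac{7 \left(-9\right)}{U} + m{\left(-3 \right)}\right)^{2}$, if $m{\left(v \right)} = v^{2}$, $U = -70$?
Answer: $\frac{9801}{100} \approx 98.01$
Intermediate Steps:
$\left(\frac{7 \left(-9\right)}{U} + m{\left(-3 \right)}\right)^{2} = \left(\frac{7 \left(-9\right)}{-70} + \left(-3\right)^{2}\right)^{2} = \left(\left(-63\right) \left(- \frac{1}{70}\right) + 9\right)^{2} = \left(\frac{9}{10} + 9\right)^{2} = \left(\frac{99}{10}\right)^{2} = \frac{9801}{100}$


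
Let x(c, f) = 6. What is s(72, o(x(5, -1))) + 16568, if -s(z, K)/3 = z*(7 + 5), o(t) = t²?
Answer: 13976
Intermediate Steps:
s(z, K) = -36*z (s(z, K) = -3*z*(7 + 5) = -3*z*12 = -36*z)
s(72, o(x(5, -1))) + 16568 = -36*72 + 16568 = -2592 + 16568 = 13976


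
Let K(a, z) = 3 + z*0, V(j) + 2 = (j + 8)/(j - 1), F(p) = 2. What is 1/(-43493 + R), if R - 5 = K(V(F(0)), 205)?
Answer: -1/43485 ≈ -2.2996e-5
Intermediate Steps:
V(j) = -2 + (8 + j)/(-1 + j) (V(j) = -2 + (j + 8)/(j - 1) = -2 + (8 + j)/(-1 + j))
K(a, z) = 3 (K(a, z) = 3 + 0 = 3)
R = 8 (R = 5 + 3 = 8)
1/(-43493 + R) = 1/(-43493 + 8) = 1/(-43485) = -1/43485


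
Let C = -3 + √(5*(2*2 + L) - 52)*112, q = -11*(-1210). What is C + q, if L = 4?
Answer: 13307 + 224*I*√3 ≈ 13307.0 + 387.98*I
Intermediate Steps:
q = 13310
C = -3 + 224*I*√3 (C = -3 + √(5*(2*2 + 4) - 52)*112 = -3 + √(5*(4 + 4) - 52)*112 = -3 + √(5*8 - 52)*112 = -3 + √(40 - 52)*112 = -3 + √(-12)*112 = -3 + (2*I*√3)*112 = -3 + 224*I*√3 ≈ -3.0 + 387.98*I)
C + q = (-3 + 224*I*√3) + 13310 = 13307 + 224*I*√3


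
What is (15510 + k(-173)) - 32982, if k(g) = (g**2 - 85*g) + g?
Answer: 26989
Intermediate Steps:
k(g) = g**2 - 84*g
(15510 + k(-173)) - 32982 = (15510 - 173*(-84 - 173)) - 32982 = (15510 - 173*(-257)) - 32982 = (15510 + 44461) - 32982 = 59971 - 32982 = 26989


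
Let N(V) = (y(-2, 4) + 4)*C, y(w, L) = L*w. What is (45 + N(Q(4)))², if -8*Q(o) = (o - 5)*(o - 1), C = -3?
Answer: 3249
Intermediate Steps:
Q(o) = -(-1 + o)*(-5 + o)/8 (Q(o) = -(o - 5)*(o - 1)/8 = -(-5 + o)*(-1 + o)/8 = -(-1 + o)*(-5 + o)/8)
N(V) = 12 (N(V) = (4*(-2) + 4)*(-3) = (-8 + 4)*(-3) = -4*(-3) = 12)
(45 + N(Q(4)))² = (45 + 12)² = 57² = 3249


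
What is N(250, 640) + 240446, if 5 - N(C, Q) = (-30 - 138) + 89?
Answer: 240530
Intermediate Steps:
N(C, Q) = 84 (N(C, Q) = 5 - ((-30 - 138) + 89) = 5 - (-168 + 89) = 5 - 1*(-79) = 5 + 79 = 84)
N(250, 640) + 240446 = 84 + 240446 = 240530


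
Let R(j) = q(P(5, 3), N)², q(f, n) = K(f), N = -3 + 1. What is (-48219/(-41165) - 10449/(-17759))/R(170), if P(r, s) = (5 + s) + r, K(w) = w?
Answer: 29917542/2873193505 ≈ 0.010413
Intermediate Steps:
P(r, s) = 5 + r + s
N = -2
q(f, n) = f
R(j) = 169 (R(j) = (5 + 5 + 3)² = 13² = 169)
(-48219/(-41165) - 10449/(-17759))/R(170) = (-48219/(-41165) - 10449/(-17759))/169 = (-48219*(-1/41165) - 10449*(-1/17759))*(1/169) = (48219/41165 + 243/413)*(1/169) = (29917542/17001145)*(1/169) = 29917542/2873193505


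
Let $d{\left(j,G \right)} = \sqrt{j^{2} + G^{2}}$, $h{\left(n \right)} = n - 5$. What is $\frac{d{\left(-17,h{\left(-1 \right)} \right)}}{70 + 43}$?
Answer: $\frac{5 \sqrt{13}}{113} \approx 0.15954$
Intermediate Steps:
$h{\left(n \right)} = -5 + n$ ($h{\left(n \right)} = n - 5 = -5 + n$)
$d{\left(j,G \right)} = \sqrt{G^{2} + j^{2}}$
$\frac{d{\left(-17,h{\left(-1 \right)} \right)}}{70 + 43} = \frac{\sqrt{\left(-5 - 1\right)^{2} + \left(-17\right)^{2}}}{70 + 43} = \frac{\sqrt{\left(-6\right)^{2} + 289}}{113} = \sqrt{36 + 289} \cdot \frac{1}{113} = \sqrt{325} \cdot \frac{1}{113} = 5 \sqrt{13} \cdot \frac{1}{113} = \frac{5 \sqrt{13}}{113}$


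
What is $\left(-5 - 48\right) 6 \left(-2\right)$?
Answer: $636$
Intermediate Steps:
$\left(-5 - 48\right) 6 \left(-2\right) = \left(-53\right) \left(-12\right) = 636$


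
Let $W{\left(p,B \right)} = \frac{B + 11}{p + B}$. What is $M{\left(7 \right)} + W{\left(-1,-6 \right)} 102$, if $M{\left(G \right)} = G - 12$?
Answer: $- \frac{545}{7} \approx -77.857$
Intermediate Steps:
$M{\left(G \right)} = -12 + G$
$W{\left(p,B \right)} = \frac{11 + B}{B + p}$
$M{\left(7 \right)} + W{\left(-1,-6 \right)} 102 = \left(-12 + 7\right) + \frac{11 - 6}{-6 - 1} \cdot 102 = -5 + \frac{1}{-7} \cdot 5 \cdot 102 = -5 + \left(- \frac{1}{7}\right) 5 \cdot 102 = -5 - \frac{510}{7} = - \frac{545}{7}$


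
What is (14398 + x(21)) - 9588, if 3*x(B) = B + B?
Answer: 4824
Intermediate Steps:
x(B) = 2*B/3 (x(B) = (B + B)/3 = (2*B)/3 = 2*B/3)
(14398 + x(21)) - 9588 = (14398 + (⅔)*21) - 9588 = (14398 + 14) - 9588 = 14412 - 9588 = 4824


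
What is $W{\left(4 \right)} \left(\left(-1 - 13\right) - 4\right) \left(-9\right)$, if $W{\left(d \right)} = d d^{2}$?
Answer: $10368$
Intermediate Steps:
$W{\left(d \right)} = d^{3}$
$W{\left(4 \right)} \left(\left(-1 - 13\right) - 4\right) \left(-9\right) = 4^{3} \left(\left(-1 - 13\right) - 4\right) \left(-9\right) = 64 \left(-14 - 4\right) \left(-9\right) = 64 \left(-18\right) \left(-9\right) = \left(-1152\right) \left(-9\right) = 10368$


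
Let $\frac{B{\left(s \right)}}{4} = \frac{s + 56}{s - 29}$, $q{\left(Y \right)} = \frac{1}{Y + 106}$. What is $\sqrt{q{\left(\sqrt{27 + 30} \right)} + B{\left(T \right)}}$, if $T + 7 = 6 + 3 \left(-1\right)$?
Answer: $\frac{\sqrt{-726495 - 6864 \sqrt{57}}}{33 \sqrt{106 + \sqrt{57}}} \approx 2.5088 i$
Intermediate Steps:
$q{\left(Y \right)} = \frac{1}{106 + Y}$
$T = -4$ ($T = -7 + \left(6 + 3 \left(-1\right)\right) = -7 + \left(6 - 3\right) = -7 + 3 = -4$)
$B{\left(s \right)} = \frac{4 \left(56 + s\right)}{-29 + s}$ ($B{\left(s \right)} = 4 \frac{s + 56}{s - 29} = 4 \frac{56 + s}{-29 + s} = \frac{4 \left(56 + s\right)}{-29 + s}$)
$\sqrt{q{\left(\sqrt{27 + 30} \right)} + B{\left(T \right)}} = \sqrt{\frac{1}{106 + \sqrt{27 + 30}} + \frac{4 \left(56 - 4\right)}{-29 - 4}} = \sqrt{\frac{1}{106 + \sqrt{57}} + 4 \frac{1}{-33} \cdot 52} = \sqrt{\frac{1}{106 + \sqrt{57}} + 4 \left(- \frac{1}{33}\right) 52} = \sqrt{\frac{1}{106 + \sqrt{57}} - \frac{208}{33}} = \sqrt{- \frac{208}{33} + \frac{1}{106 + \sqrt{57}}}$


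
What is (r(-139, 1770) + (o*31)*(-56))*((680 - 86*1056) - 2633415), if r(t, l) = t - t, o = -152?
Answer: -718668849472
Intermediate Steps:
r(t, l) = 0
(r(-139, 1770) + (o*31)*(-56))*((680 - 86*1056) - 2633415) = (0 - 152*31*(-56))*((680 - 86*1056) - 2633415) = (0 - 4712*(-56))*((680 - 90816) - 2633415) = (0 + 263872)*(-90136 - 2633415) = 263872*(-2723551) = -718668849472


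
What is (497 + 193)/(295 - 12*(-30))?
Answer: 138/131 ≈ 1.0534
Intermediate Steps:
(497 + 193)/(295 - 12*(-30)) = 690/(295 + 360) = 690/655 = 690*(1/655) = 138/131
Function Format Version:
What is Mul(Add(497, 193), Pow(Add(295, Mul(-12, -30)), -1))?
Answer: Rational(138, 131) ≈ 1.0534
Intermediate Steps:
Mul(Add(497, 193), Pow(Add(295, Mul(-12, -30)), -1)) = Mul(690, Pow(Add(295, 360), -1)) = Mul(690, Pow(655, -1)) = Mul(690, Rational(1, 655)) = Rational(138, 131)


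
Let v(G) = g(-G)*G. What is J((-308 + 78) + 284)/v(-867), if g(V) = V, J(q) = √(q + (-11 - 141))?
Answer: -7*I*√2/751689 ≈ -1.317e-5*I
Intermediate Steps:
J(q) = √(-152 + q) (J(q) = √(q - 152) = √(-152 + q))
v(G) = -G² (v(G) = (-G)*G = -G²)
J((-308 + 78) + 284)/v(-867) = √(-152 + ((-308 + 78) + 284))/((-1*(-867)²)) = √(-152 + (-230 + 284))/((-1*751689)) = √(-152 + 54)/(-751689) = √(-98)*(-1/751689) = (7*I*√2)*(-1/751689) = -7*I*√2/751689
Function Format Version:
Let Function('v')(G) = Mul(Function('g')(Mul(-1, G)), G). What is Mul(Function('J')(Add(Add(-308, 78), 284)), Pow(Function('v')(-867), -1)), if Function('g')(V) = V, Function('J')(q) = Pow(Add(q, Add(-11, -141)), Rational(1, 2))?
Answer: Mul(Rational(-7, 751689), I, Pow(2, Rational(1, 2))) ≈ Mul(-1.3170e-5, I)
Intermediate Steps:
Function('J')(q) = Pow(Add(-152, q), Rational(1, 2)) (Function('J')(q) = Pow(Add(q, -152), Rational(1, 2)) = Pow(Add(-152, q), Rational(1, 2)))
Function('v')(G) = Mul(-1, Pow(G, 2)) (Function('v')(G) = Mul(Mul(-1, G), G) = Mul(-1, Pow(G, 2)))
Mul(Function('J')(Add(Add(-308, 78), 284)), Pow(Function('v')(-867), -1)) = Mul(Pow(Add(-152, Add(Add(-308, 78), 284)), Rational(1, 2)), Pow(Mul(-1, Pow(-867, 2)), -1)) = Mul(Pow(Add(-152, Add(-230, 284)), Rational(1, 2)), Pow(Mul(-1, 751689), -1)) = Mul(Pow(Add(-152, 54), Rational(1, 2)), Pow(-751689, -1)) = Mul(Pow(-98, Rational(1, 2)), Rational(-1, 751689)) = Mul(Mul(7, I, Pow(2, Rational(1, 2))), Rational(-1, 751689)) = Mul(Rational(-7, 751689), I, Pow(2, Rational(1, 2)))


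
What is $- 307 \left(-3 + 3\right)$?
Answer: $0$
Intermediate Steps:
$- 307 \left(-3 + 3\right) = \left(-307\right) 0 = 0$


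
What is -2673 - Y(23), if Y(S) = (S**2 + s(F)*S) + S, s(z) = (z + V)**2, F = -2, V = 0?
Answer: -3317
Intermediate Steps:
s(z) = z**2 (s(z) = (z + 0)**2 = z**2)
Y(S) = S**2 + 5*S (Y(S) = (S**2 + (-2)**2*S) + S = (S**2 + 4*S) + S = S**2 + 5*S)
-2673 - Y(23) = -2673 - 23*(5 + 23) = -2673 - 23*28 = -2673 - 1*644 = -2673 - 644 = -3317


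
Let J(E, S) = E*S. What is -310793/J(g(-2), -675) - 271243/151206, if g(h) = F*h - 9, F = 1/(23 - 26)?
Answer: -16173169411/283511250 ≈ -57.046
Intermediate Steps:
F = -1/3 (F = 1/(-3) = -1/3 ≈ -0.33333)
g(h) = -9 - h/3 (g(h) = -h/3 - 9 = -9 - h/3)
-310793/J(g(-2), -675) - 271243/151206 = -310793*(-1/(675*(-9 - 1/3*(-2)))) - 271243/151206 = -310793*(-1/(675*(-9 + 2/3))) - 271243*1/151206 = -310793/((-25/3*(-675))) - 271243/151206 = -310793/5625 - 271243/151206 = -16173169411/283511250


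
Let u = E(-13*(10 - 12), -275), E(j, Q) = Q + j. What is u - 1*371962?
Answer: -372211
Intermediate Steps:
u = -249 (u = -275 - 13*(10 - 12) = -275 - 13*(-2) = -275 + 26 = -249)
u - 1*371962 = -249 - 1*371962 = -249 - 371962 = -372211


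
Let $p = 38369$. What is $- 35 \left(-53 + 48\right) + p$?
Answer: $38544$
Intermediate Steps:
$- 35 \left(-53 + 48\right) + p = - 35 \left(-53 + 48\right) + 38369 = \left(-35\right) \left(-5\right) + 38369 = 175 + 38369 = 38544$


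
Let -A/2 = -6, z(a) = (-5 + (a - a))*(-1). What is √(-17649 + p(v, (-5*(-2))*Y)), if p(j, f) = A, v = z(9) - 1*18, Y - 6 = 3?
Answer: I*√17637 ≈ 132.8*I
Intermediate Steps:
Y = 9 (Y = 6 + 3 = 9)
z(a) = 5 (z(a) = (-5 + 0)*(-1) = -5*(-1) = 5)
v = -13 (v = 5 - 1*18 = 5 - 18 = -13)
A = 12 (A = -2*(-6) = 12)
p(j, f) = 12
√(-17649 + p(v, (-5*(-2))*Y)) = √(-17649 + 12) = √(-17637) = I*√17637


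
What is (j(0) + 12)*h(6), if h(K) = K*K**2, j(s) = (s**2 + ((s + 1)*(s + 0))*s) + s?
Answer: 2592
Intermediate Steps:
j(s) = s + s**2 + s**2*(1 + s) (j(s) = (s**2 + ((1 + s)*s)*s) + s = (s**2 + (s*(1 + s))*s) + s = (s**2 + s**2*(1 + s)) + s = s + s**2 + s**2*(1 + s))
h(K) = K**3
(j(0) + 12)*h(6) = (0*(1 + 0**2 + 2*0) + 12)*6**3 = (0*(1 + 0 + 0) + 12)*216 = (0*1 + 12)*216 = (0 + 12)*216 = 12*216 = 2592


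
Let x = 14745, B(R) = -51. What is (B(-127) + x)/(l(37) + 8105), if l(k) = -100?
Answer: 14694/8005 ≈ 1.8356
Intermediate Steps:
(B(-127) + x)/(l(37) + 8105) = (-51 + 14745)/(-100 + 8105) = 14694/8005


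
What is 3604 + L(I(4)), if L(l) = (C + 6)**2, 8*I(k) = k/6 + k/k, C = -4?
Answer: 3608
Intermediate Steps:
I(k) = 1/8 + k/48 (I(k) = (k/6 + k/k)/8 = (k*(1/6) + 1)/8 = (k/6 + 1)/8 = (1 + k/6)/8 = 1/8 + k/48)
L(l) = 4 (L(l) = (-4 + 6)**2 = 2**2 = 4)
3604 + L(I(4)) = 3604 + 4 = 3608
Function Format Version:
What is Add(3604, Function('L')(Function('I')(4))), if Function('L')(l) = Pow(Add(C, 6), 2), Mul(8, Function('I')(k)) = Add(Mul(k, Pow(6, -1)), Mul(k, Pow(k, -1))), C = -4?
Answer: 3608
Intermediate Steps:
Function('I')(k) = Add(Rational(1, 8), Mul(Rational(1, 48), k)) (Function('I')(k) = Mul(Rational(1, 8), Add(Mul(k, Pow(6, -1)), Mul(k, Pow(k, -1)))) = Mul(Rational(1, 8), Add(Mul(k, Rational(1, 6)), 1)) = Mul(Rational(1, 8), Add(Mul(Rational(1, 6), k), 1)) = Mul(Rational(1, 8), Add(1, Mul(Rational(1, 6), k))) = Add(Rational(1, 8), Mul(Rational(1, 48), k)))
Function('L')(l) = 4 (Function('L')(l) = Pow(Add(-4, 6), 2) = Pow(2, 2) = 4)
Add(3604, Function('L')(Function('I')(4))) = Add(3604, 4) = 3608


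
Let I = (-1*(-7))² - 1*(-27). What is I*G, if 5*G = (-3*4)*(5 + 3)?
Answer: -7296/5 ≈ -1459.2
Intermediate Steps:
I = 76 (I = 7² + 27 = 49 + 27 = 76)
G = -96/5 (G = ((-3*4)*(5 + 3))/5 = (-12*8)/5 = (⅕)*(-96) = -96/5 ≈ -19.200)
I*G = 76*(-96/5) = -7296/5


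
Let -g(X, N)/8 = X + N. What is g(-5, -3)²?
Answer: 4096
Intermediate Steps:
g(X, N) = -8*N - 8*X (g(X, N) = -8*(X + N) = -8*(N + X) = -8*N - 8*X)
g(-5, -3)² = (-8*(-3) - 8*(-5))² = (24 + 40)² = 64² = 4096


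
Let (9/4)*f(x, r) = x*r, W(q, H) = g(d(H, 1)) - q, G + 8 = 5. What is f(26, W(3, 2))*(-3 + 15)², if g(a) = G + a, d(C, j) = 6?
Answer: 0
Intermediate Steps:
G = -3 (G = -8 + 5 = -3)
g(a) = -3 + a
W(q, H) = 3 - q (W(q, H) = (-3 + 6) - q = 3 - q)
f(x, r) = 4*r*x/9 (f(x, r) = 4*(x*r)/9 = 4*(r*x)/9 = 4*r*x/9)
f(26, W(3, 2))*(-3 + 15)² = ((4/9)*(3 - 1*3)*26)*(-3 + 15)² = ((4/9)*(3 - 3)*26)*12² = ((4/9)*0*26)*144 = 0*144 = 0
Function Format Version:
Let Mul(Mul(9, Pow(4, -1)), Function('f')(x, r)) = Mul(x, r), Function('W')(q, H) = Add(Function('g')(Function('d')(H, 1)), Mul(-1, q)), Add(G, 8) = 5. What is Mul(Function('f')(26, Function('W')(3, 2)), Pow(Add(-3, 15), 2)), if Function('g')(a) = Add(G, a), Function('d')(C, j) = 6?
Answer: 0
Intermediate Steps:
G = -3 (G = Add(-8, 5) = -3)
Function('g')(a) = Add(-3, a)
Function('W')(q, H) = Add(3, Mul(-1, q)) (Function('W')(q, H) = Add(Add(-3, 6), Mul(-1, q)) = Add(3, Mul(-1, q)))
Function('f')(x, r) = Mul(Rational(4, 9), r, x) (Function('f')(x, r) = Mul(Rational(4, 9), Mul(x, r)) = Mul(Rational(4, 9), Mul(r, x)) = Mul(Rational(4, 9), r, x))
Mul(Function('f')(26, Function('W')(3, 2)), Pow(Add(-3, 15), 2)) = Mul(Mul(Rational(4, 9), Add(3, Mul(-1, 3)), 26), Pow(Add(-3, 15), 2)) = Mul(Mul(Rational(4, 9), Add(3, -3), 26), Pow(12, 2)) = Mul(Mul(Rational(4, 9), 0, 26), 144) = Mul(0, 144) = 0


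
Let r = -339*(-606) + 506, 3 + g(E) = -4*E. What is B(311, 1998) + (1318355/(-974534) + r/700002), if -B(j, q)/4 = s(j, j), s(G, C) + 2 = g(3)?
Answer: 22832897665937/341087874534 ≈ 66.941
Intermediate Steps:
g(E) = -3 - 4*E
s(G, C) = -17 (s(G, C) = -2 + (-3 - 4*3) = -2 + (-3 - 12) = -2 - 15 = -17)
B(j, q) = 68 (B(j, q) = -4*(-17) = 68)
r = 205940 (r = 205434 + 506 = 205940)
B(311, 1998) + (1318355/(-974534) + r/700002) = 68 + (1318355/(-974534) + 205940/700002) = 68 + (1318355*(-1/974534) + 205940*(1/700002)) = 68 + (-1318355/974534 + 102970/350001) = 68 - 361077802375/341087874534 = 22832897665937/341087874534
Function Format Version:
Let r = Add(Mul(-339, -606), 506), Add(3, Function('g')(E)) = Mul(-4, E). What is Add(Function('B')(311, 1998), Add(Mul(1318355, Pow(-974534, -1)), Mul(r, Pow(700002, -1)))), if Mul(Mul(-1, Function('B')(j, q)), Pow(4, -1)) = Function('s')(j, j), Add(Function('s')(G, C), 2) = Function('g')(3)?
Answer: Rational(22832897665937, 341087874534) ≈ 66.941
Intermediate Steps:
Function('g')(E) = Add(-3, Mul(-4, E))
Function('s')(G, C) = -17 (Function('s')(G, C) = Add(-2, Add(-3, Mul(-4, 3))) = Add(-2, Add(-3, -12)) = Add(-2, -15) = -17)
Function('B')(j, q) = 68 (Function('B')(j, q) = Mul(-4, -17) = 68)
r = 205940 (r = Add(205434, 506) = 205940)
Add(Function('B')(311, 1998), Add(Mul(1318355, Pow(-974534, -1)), Mul(r, Pow(700002, -1)))) = Add(68, Add(Mul(1318355, Pow(-974534, -1)), Mul(205940, Pow(700002, -1)))) = Add(68, Add(Mul(1318355, Rational(-1, 974534)), Mul(205940, Rational(1, 700002)))) = Add(68, Add(Rational(-1318355, 974534), Rational(102970, 350001))) = Add(68, Rational(-361077802375, 341087874534)) = Rational(22832897665937, 341087874534)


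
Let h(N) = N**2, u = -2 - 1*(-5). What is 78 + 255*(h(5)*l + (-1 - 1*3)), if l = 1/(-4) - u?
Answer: -86643/4 ≈ -21661.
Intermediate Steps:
u = 3 (u = -2 + 5 = 3)
l = -13/4 (l = 1/(-4) - 1*3 = -1/4 - 3 = -13/4 ≈ -3.2500)
78 + 255*(h(5)*l + (-1 - 1*3)) = 78 + 255*(5**2*(-13/4) + (-1 - 1*3)) = 78 + 255*(25*(-13/4) + (-1 - 3)) = 78 + 255*(-325/4 - 4) = 78 + 255*(-341/4) = 78 - 86955/4 = -86643/4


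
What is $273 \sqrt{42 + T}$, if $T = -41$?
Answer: $273$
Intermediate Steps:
$273 \sqrt{42 + T} = 273 \sqrt{42 - 41} = 273 \sqrt{1} = 273 \cdot 1 = 273$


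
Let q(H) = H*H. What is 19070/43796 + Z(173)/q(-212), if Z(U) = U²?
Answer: 541963141/492091856 ≈ 1.1013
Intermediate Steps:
q(H) = H²
19070/43796 + Z(173)/q(-212) = 19070/43796 + 173²/((-212)²) = 19070*(1/43796) + 29929/44944 = 9535/21898 + 29929*(1/44944) = 9535/21898 + 29929/44944 = 541963141/492091856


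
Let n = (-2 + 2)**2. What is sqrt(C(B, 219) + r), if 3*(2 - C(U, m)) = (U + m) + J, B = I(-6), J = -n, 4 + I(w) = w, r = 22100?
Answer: sqrt(198291)/3 ≈ 148.43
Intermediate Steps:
I(w) = -4 + w
n = 0 (n = 0**2 = 0)
J = 0 (J = -1*0 = 0)
B = -10 (B = -4 - 6 = -10)
C(U, m) = 2 - U/3 - m/3 (C(U, m) = 2 - ((U + m) + 0)/3 = 2 - (U + m)/3 = 2 + (-U/3 - m/3) = 2 - U/3 - m/3)
sqrt(C(B, 219) + r) = sqrt((2 - 1/3*(-10) - 1/3*219) + 22100) = sqrt((2 + 10/3 - 73) + 22100) = sqrt(-203/3 + 22100) = sqrt(66097/3) = sqrt(198291)/3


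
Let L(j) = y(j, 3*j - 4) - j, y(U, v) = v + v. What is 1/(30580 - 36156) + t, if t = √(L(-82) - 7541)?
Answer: -1/5576 + I*√7959 ≈ -0.00017934 + 89.213*I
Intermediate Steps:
y(U, v) = 2*v
L(j) = -8 + 5*j (L(j) = 2*(3*j - 4) - j = 2*(-4 + 3*j) - j = (-8 + 6*j) - j = -8 + 5*j)
t = I*√7959 (t = √((-8 + 5*(-82)) - 7541) = √((-8 - 410) - 7541) = √(-418 - 7541) = √(-7959) = I*√7959 ≈ 89.213*I)
1/(30580 - 36156) + t = 1/(30580 - 36156) + I*√7959 = 1/(-5576) + I*√7959 = -1/5576 + I*√7959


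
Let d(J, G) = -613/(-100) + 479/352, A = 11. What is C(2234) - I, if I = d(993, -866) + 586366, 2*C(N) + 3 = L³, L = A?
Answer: -5154243519/8800 ≈ -5.8571e+5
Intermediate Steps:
L = 11
d(J, G) = 65919/8800 (d(J, G) = -613*(-1/100) + 479*(1/352) = 613/100 + 479/352 = 65919/8800)
C(N) = 664 (C(N) = -3/2 + (½)*11³ = -3/2 + (½)*1331 = -3/2 + 1331/2 = 664)
I = 5160086719/8800 (I = 65919/8800 + 586366 = 5160086719/8800 ≈ 5.8637e+5)
C(2234) - I = 664 - 1*5160086719/8800 = 664 - 5160086719/8800 = -5154243519/8800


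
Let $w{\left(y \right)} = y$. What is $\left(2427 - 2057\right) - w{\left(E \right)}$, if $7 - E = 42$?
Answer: $405$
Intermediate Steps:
$E = -35$ ($E = 7 - 42 = -35$)
$\left(2427 - 2057\right) - w{\left(E \right)} = \left(2427 - 2057\right) - -35 = \left(2427 - 2057\right) + 35 = 370 + 35 = 405$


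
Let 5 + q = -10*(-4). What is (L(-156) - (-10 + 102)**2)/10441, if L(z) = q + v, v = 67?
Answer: -8362/10441 ≈ -0.80088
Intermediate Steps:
q = 35 (q = -5 - 10*(-4) = -5 + 40 = 35)
L(z) = 102 (L(z) = 35 + 67 = 102)
(L(-156) - (-10 + 102)**2)/10441 = (102 - (-10 + 102)**2)/10441 = (102 - 1*92**2)*(1/10441) = (102 - 1*8464)*(1/10441) = (102 - 8464)*(1/10441) = -8362*1/10441 = -8362/10441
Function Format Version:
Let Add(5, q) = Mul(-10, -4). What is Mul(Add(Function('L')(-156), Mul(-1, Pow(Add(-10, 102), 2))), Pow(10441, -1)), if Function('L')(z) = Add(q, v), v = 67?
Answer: Rational(-8362, 10441) ≈ -0.80088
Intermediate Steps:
q = 35 (q = Add(-5, Mul(-10, -4)) = Add(-5, 40) = 35)
Function('L')(z) = 102 (Function('L')(z) = Add(35, 67) = 102)
Mul(Add(Function('L')(-156), Mul(-1, Pow(Add(-10, 102), 2))), Pow(10441, -1)) = Mul(Add(102, Mul(-1, Pow(Add(-10, 102), 2))), Pow(10441, -1)) = Mul(Add(102, Mul(-1, Pow(92, 2))), Rational(1, 10441)) = Mul(Add(102, Mul(-1, 8464)), Rational(1, 10441)) = Mul(Add(102, -8464), Rational(1, 10441)) = Mul(-8362, Rational(1, 10441)) = Rational(-8362, 10441)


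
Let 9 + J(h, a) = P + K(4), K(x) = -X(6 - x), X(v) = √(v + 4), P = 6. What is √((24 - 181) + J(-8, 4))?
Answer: √(-160 - √6) ≈ 12.746*I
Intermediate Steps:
X(v) = √(4 + v)
K(x) = -√(10 - x) (K(x) = -√(4 + (6 - x)) = -√(10 - x))
J(h, a) = -3 - √6 (J(h, a) = -9 + (6 - √(10 - 1*4)) = -9 + (6 - √(10 - 4)) = -9 + (6 - √6) = -3 - √6)
√((24 - 181) + J(-8, 4)) = √((24 - 181) + (-3 - √6)) = √(-157 + (-3 - √6)) = √(-160 - √6)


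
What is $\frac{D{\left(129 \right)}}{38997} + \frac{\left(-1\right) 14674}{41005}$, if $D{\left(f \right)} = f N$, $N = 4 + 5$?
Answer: $- \frac{58292797}{177674665} \approx -0.32809$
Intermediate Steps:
$N = 9$
$D{\left(f \right)} = 9 f$ ($D{\left(f \right)} = f 9 = 9 f$)
$\frac{D{\left(129 \right)}}{38997} + \frac{\left(-1\right) 14674}{41005} = \frac{9 \cdot 129}{38997} + \frac{\left(-1\right) 14674}{41005} = 1161 \cdot \frac{1}{38997} - \frac{14674}{41005} = \frac{129}{4333} - \frac{14674}{41005} = - \frac{58292797}{177674665}$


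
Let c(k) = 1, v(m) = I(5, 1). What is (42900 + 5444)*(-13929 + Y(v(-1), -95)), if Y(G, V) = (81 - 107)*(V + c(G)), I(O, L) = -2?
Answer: -555230840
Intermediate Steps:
v(m) = -2
Y(G, V) = -26 - 26*V (Y(G, V) = (81 - 107)*(V + 1) = -26*(1 + V) = -26 - 26*V)
(42900 + 5444)*(-13929 + Y(v(-1), -95)) = (42900 + 5444)*(-13929 + (-26 - 26*(-95))) = 48344*(-13929 + (-26 + 2470)) = 48344*(-13929 + 2444) = 48344*(-11485) = -555230840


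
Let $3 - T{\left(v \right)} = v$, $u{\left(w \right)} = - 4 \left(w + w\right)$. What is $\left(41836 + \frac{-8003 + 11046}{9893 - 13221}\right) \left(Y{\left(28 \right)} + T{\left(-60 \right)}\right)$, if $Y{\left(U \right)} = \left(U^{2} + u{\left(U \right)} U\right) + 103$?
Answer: $- \frac{370483486065}{1664} \approx -2.2265 \cdot 10^{8}$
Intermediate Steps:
$u{\left(w \right)} = - 8 w$ ($u{\left(w \right)} = - 4 \cdot 2 w = - 8 w$)
$T{\left(v \right)} = 3 - v$
$Y{\left(U \right)} = 103 - 7 U^{2}$ ($Y{\left(U \right)} = \left(U^{2} + - 8 U U\right) + 103 = \left(U^{2} - 8 U^{2}\right) + 103 = - 7 U^{2} + 103 = 103 - 7 U^{2}$)
$\left(41836 + \frac{-8003 + 11046}{9893 - 13221}\right) \left(Y{\left(28 \right)} + T{\left(-60 \right)}\right) = \left(41836 + \frac{-8003 + 11046}{9893 - 13221}\right) \left(\left(103 - 7 \cdot 28^{2}\right) + \left(3 - -60\right)\right) = \left(41836 + \frac{3043}{-3328}\right) \left(\left(103 - 5488\right) + \left(3 + 60\right)\right) = \left(41836 + 3043 \left(- \frac{1}{3328}\right)\right) \left(\left(103 - 5488\right) + 63\right) = \left(41836 - \frac{3043}{3328}\right) \left(-5385 + 63\right) = \frac{139227165}{3328} \left(-5322\right) = - \frac{370483486065}{1664}$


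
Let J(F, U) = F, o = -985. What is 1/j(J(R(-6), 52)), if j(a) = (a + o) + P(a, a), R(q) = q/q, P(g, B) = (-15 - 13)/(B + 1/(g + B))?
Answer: -3/3008 ≈ -0.00099734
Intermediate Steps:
P(g, B) = -28/(B + 1/(B + g))
R(q) = 1
j(a) = -985 + a - 56*a/(1 + 2*a**2) (j(a) = (a - 985) + 28*(-a - a)/(1 + a**2 + a*a) = (-985 + a) + 28*(-2*a)/(1 + a**2 + a**2) = (-985 + a) + 28*(-2*a)/(1 + 2*a**2) = (-985 + a) - 56*a/(1 + 2*a**2) = -985 + a - 56*a/(1 + 2*a**2))
1/j(J(R(-6), 52)) = 1/((-56*1 + (1 + 2*1**2)*(-985 + 1))/(1 + 2*1**2)) = 1/((-56 + (1 + 2*1)*(-984))/(1 + 2*1)) = 1/((-56 + (1 + 2)*(-984))/(1 + 2)) = 1/((-56 + 3*(-984))/3) = 1/((-56 - 2952)/3) = 1/((1/3)*(-3008)) = 1/(-3008/3) = -3/3008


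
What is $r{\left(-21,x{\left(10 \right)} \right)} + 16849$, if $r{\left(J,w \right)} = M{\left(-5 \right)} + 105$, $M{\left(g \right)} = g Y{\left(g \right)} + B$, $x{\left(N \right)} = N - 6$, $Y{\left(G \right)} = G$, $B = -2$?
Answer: $16977$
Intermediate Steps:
$x{\left(N \right)} = -6 + N$
$M{\left(g \right)} = -2 + g^{2}$ ($M{\left(g \right)} = g g - 2 = g^{2} - 2 = -2 + g^{2}$)
$r{\left(J,w \right)} = 128$ ($r{\left(J,w \right)} = \left(-2 + \left(-5\right)^{2}\right) + 105 = \left(-2 + 25\right) + 105 = 23 + 105 = 128$)
$r{\left(-21,x{\left(10 \right)} \right)} + 16849 = 128 + 16849 = 16977$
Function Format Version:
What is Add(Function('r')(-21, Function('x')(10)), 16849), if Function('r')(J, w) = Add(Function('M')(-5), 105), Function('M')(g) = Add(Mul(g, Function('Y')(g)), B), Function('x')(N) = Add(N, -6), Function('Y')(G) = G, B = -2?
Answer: 16977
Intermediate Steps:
Function('x')(N) = Add(-6, N)
Function('M')(g) = Add(-2, Pow(g, 2)) (Function('M')(g) = Add(Mul(g, g), -2) = Add(Pow(g, 2), -2) = Add(-2, Pow(g, 2)))
Function('r')(J, w) = 128 (Function('r')(J, w) = Add(Add(-2, Pow(-5, 2)), 105) = Add(Add(-2, 25), 105) = Add(23, 105) = 128)
Add(Function('r')(-21, Function('x')(10)), 16849) = Add(128, 16849) = 16977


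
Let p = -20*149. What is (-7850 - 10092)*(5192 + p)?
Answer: -39687704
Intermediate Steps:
p = -2980
(-7850 - 10092)*(5192 + p) = (-7850 - 10092)*(5192 - 2980) = -17942*2212 = -39687704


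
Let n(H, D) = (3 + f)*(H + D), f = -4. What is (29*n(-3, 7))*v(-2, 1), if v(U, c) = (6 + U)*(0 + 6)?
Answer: -2784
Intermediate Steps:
v(U, c) = 36 + 6*U (v(U, c) = (6 + U)*6 = 36 + 6*U)
n(H, D) = -D - H (n(H, D) = (3 - 4)*(H + D) = -(D + H) = -D - H)
(29*n(-3, 7))*v(-2, 1) = (29*(-1*7 - 1*(-3)))*(36 + 6*(-2)) = (29*(-7 + 3))*(36 - 12) = (29*(-4))*24 = -116*24 = -2784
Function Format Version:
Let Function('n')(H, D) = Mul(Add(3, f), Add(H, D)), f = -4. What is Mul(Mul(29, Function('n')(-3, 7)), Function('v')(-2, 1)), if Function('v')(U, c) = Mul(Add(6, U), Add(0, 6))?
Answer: -2784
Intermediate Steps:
Function('v')(U, c) = Add(36, Mul(6, U)) (Function('v')(U, c) = Mul(Add(6, U), 6) = Add(36, Mul(6, U)))
Function('n')(H, D) = Add(Mul(-1, D), Mul(-1, H)) (Function('n')(H, D) = Mul(Add(3, -4), Add(H, D)) = Mul(-1, Add(D, H)) = Add(Mul(-1, D), Mul(-1, H)))
Mul(Mul(29, Function('n')(-3, 7)), Function('v')(-2, 1)) = Mul(Mul(29, Add(Mul(-1, 7), Mul(-1, -3))), Add(36, Mul(6, -2))) = Mul(Mul(29, Add(-7, 3)), Add(36, -12)) = Mul(Mul(29, -4), 24) = Mul(-116, 24) = -2784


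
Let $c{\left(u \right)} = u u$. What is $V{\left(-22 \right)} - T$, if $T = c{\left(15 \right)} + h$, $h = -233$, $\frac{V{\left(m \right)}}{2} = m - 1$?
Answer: $-38$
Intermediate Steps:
$c{\left(u \right)} = u^{2}$
$V{\left(m \right)} = -2 + 2 m$ ($V{\left(m \right)} = 2 \left(m - 1\right) = 2 \left(-1 + m\right) = -2 + 2 m$)
$T = -8$ ($T = 15^{2} - 233 = 225 - 233 = -8$)
$V{\left(-22 \right)} - T = \left(-2 + 2 \left(-22\right)\right) - -8 = \left(-2 - 44\right) + 8 = -46 + 8 = -38$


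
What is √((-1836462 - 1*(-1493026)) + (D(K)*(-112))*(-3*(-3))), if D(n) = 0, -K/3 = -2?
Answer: 2*I*√85859 ≈ 586.03*I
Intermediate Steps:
K = 6 (K = -3*(-2) = 6)
√((-1836462 - 1*(-1493026)) + (D(K)*(-112))*(-3*(-3))) = √((-1836462 - 1*(-1493026)) + (0*(-112))*(-3*(-3))) = √((-1836462 + 1493026) + 0*9) = √(-343436 + 0) = √(-343436) = 2*I*√85859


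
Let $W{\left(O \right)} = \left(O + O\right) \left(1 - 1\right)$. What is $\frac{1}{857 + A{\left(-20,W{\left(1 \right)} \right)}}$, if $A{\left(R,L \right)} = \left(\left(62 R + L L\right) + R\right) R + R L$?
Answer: $\frac{1}{26057} \approx 3.8377 \cdot 10^{-5}$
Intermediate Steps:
$W{\left(O \right)} = 0$ ($W{\left(O \right)} = 2 O 0 = 0$)
$A{\left(R,L \right)} = L R + R \left(L^{2} + 63 R\right)$ ($A{\left(R,L \right)} = \left(\left(62 R + L^{2}\right) + R\right) R + L R = \left(\left(L^{2} + 62 R\right) + R\right) R + L R = \left(L^{2} + 63 R\right) R + L R = R \left(L^{2} + 63 R\right) + L R = L R + R \left(L^{2} + 63 R\right)$)
$\frac{1}{857 + A{\left(-20,W{\left(1 \right)} \right)}} = \frac{1}{857 - 20 \left(0 + 0^{2} + 63 \left(-20\right)\right)} = \frac{1}{857 - 20 \left(0 + 0 - 1260\right)} = \frac{1}{857 - -25200} = \frac{1}{857 + 25200} = \frac{1}{26057}$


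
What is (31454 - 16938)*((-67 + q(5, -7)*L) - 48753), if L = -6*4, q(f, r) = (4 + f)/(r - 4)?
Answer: -7792246864/11 ≈ -7.0839e+8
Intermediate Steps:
q(f, r) = (4 + f)/(-4 + r)
L = -24
(31454 - 16938)*((-67 + q(5, -7)*L) - 48753) = (31454 - 16938)*((-67 + ((4 + 5)/(-4 - 7))*(-24)) - 48753) = 14516*((-67 + (9/(-11))*(-24)) - 48753) = 14516*((-67 - 1/11*9*(-24)) - 48753) = 14516*((-67 - 9/11*(-24)) - 48753) = 14516*((-67 + 216/11) - 48753) = 14516*(-521/11 - 48753) = 14516*(-536804/11) = -7792246864/11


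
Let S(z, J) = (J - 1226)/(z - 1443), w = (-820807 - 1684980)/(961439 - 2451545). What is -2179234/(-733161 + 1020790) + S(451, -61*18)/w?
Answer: -552618700702795/89371389118852 ≈ -6.1834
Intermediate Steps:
w = 2505787/1490106 (w = -2505787/(-1490106) = -2505787*(-1/1490106) = 2505787/1490106 ≈ 1.6816)
S(z, J) = (-1226 + J)/(-1443 + z)
-2179234/(-733161 + 1020790) + S(451, -61*18)/w = -2179234/(-733161 + 1020790) + ((-1226 - 61*18)/(-1443 + 451))/(2505787/1490106) = -2179234/287629 + ((-1226 - 1098)/(-992))*(1490106/2505787) = -2179234*1/287629 - 1/992*(-2324)*(1490106/2505787) = -2179234/287629 + (581/248)*(1490106/2505787) = -2179234/287629 + 432875793/310717588 = -552618700702795/89371389118852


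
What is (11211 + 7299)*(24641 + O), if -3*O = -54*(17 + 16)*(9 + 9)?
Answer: 654013830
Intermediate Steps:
O = 10692 (O = -(-18)*(17 + 16)*(9 + 9) = -(-18)*33*18 = -(-18)*594 = -1/3*(-32076) = 10692)
(11211 + 7299)*(24641 + O) = (11211 + 7299)*(24641 + 10692) = 18510*35333 = 654013830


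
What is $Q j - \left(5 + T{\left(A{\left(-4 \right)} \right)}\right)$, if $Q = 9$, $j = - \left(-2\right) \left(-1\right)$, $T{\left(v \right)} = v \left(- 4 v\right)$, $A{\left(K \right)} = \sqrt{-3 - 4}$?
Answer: $-51$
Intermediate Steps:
$A{\left(K \right)} = i \sqrt{7}$ ($A{\left(K \right)} = \sqrt{-7} = i \sqrt{7}$)
$T{\left(v \right)} = - 4 v^{2}$
$j = -2$ ($j = \left(-1\right) 2 = -2$)
$Q j - \left(5 + T{\left(A{\left(-4 \right)} \right)}\right) = 9 \left(-2\right) - \left(5 - 4 \left(i \sqrt{7}\right)^{2}\right) = -18 - \left(5 - -28\right) = -18 - 33 = -51$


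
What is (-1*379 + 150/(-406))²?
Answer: 5930848144/41209 ≈ 1.4392e+5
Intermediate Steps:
(-1*379 + 150/(-406))² = (-379 + 150*(-1/406))² = (-379 - 75/203)² = (-77012/203)² = 5930848144/41209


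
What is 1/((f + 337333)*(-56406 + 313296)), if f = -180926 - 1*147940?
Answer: 1/2175087630 ≈ 4.5975e-10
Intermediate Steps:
f = -328866 (f = -180926 - 147940 = -328866)
1/((f + 337333)*(-56406 + 313296)) = 1/((-328866 + 337333)*(-56406 + 313296)) = 1/(8467*256890) = 1/2175087630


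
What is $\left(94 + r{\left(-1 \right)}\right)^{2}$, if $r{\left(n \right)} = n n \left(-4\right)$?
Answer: $8100$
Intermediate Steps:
$r{\left(n \right)} = - 4 n^{2}$ ($r{\left(n \right)} = n^{2} \left(-4\right) = - 4 n^{2}$)
$\left(94 + r{\left(-1 \right)}\right)^{2} = \left(94 - 4 \left(-1\right)^{2}\right)^{2} = \left(94 - 4\right)^{2} = 90^{2} = 8100$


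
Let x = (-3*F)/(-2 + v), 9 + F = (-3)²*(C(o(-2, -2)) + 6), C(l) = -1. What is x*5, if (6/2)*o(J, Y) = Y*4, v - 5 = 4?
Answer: -540/7 ≈ -77.143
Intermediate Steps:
v = 9 (v = 5 + 4 = 9)
o(J, Y) = 4*Y/3 (o(J, Y) = (Y*4)/3 = (4*Y)/3 = 4*Y/3)
F = 36 (F = -9 + (-3)²*(-1 + 6) = -9 + 9*5 = -9 + 45 = 36)
x = -108/7 (x = (-3*36)/(-2 + 9) = -108/7 ≈ -15.429)
x*5 = -108/7*5 = -540/7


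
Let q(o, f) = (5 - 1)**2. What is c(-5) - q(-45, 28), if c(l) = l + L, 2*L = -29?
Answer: -71/2 ≈ -35.500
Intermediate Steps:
L = -29/2 (L = (1/2)*(-29) = -29/2 ≈ -14.500)
c(l) = -29/2 + l (c(l) = l - 29/2 = -29/2 + l)
q(o, f) = 16 (q(o, f) = 4**2 = 16)
c(-5) - q(-45, 28) = (-29/2 - 5) - 1*16 = -39/2 - 16 = -71/2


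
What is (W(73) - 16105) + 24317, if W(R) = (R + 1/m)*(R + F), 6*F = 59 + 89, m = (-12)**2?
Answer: 6627893/432 ≈ 15342.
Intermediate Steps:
m = 144
F = 74/3 (F = (59 + 89)/6 = (1/6)*148 = 74/3 ≈ 24.667)
W(R) = (1/144 + R)*(74/3 + R) (W(R) = (R + 1/144)*(R + 74/3) = (R + 1/144)*(74/3 + R) = (1/144 + R)*(74/3 + R))
(W(73) - 16105) + 24317 = ((37/216 + 73**2 + (3553/144)*73) - 16105) + 24317 = ((37/216 + 5329 + 259369/144) - 16105) + 24317 = (3080309/432 - 16105) + 24317 = -3877051/432 + 24317 = 6627893/432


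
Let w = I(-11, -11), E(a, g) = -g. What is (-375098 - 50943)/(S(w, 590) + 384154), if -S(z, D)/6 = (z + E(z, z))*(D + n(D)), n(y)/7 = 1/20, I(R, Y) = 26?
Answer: -426041/384154 ≈ -1.1090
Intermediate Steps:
w = 26
n(y) = 7/20
S(z, D) = 0 (S(z, D) = -6*(z - z)*(D + 7/20) = -0*(7/20 + D) = -6*0 = 0)
(-375098 - 50943)/(S(w, 590) + 384154) = (-375098 - 50943)/(0 + 384154) = -426041/384154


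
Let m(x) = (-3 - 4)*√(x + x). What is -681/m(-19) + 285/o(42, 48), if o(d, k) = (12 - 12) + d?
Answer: 95/14 - 681*I*√38/266 ≈ 6.7857 - 15.782*I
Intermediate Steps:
o(d, k) = d (o(d, k) = 0 + d = d)
m(x) = -7*√2*√x
-681/m(-19) + 285/o(42, 48) = -681*I*√38/266 + 285/42 = -681*I*√38/266 + 285*(1/42) = -681*I*√38/266 + 95/14 = 95/14 - 681*I*√38/266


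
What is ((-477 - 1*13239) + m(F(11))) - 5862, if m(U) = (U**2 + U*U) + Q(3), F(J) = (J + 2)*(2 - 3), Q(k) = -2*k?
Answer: -19246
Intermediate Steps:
F(J) = -2 - J (F(J) = (2 + J)*(-1) = -2 - J)
m(U) = -6 + 2*U**2 (m(U) = (U**2 + U*U) - 2*3 = (U**2 + U**2) - 6 = 2*U**2 - 6 = -6 + 2*U**2)
((-477 - 1*13239) + m(F(11))) - 5862 = ((-477 - 1*13239) + (-6 + 2*(-2 - 1*11)**2)) - 5862 = ((-477 - 13239) + (-6 + 2*(-2 - 11)**2)) - 5862 = (-13716 + (-6 + 2*(-13)**2)) - 5862 = (-13716 + (-6 + 2*169)) - 5862 = (-13716 + (-6 + 338)) - 5862 = (-13716 + 332) - 5862 = -13384 - 5862 = -19246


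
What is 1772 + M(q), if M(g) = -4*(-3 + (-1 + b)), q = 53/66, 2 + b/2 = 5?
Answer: 1764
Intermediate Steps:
b = 6 (b = -4 + 2*5 = -4 + 10 = 6)
q = 53/66 (q = 53*(1/66) = 53/66 ≈ 0.80303)
M(g) = -8 (M(g) = -4*(-3 + (-1 + 6)) = -4*(-3 + 5) = -4*2 = -8)
1772 + M(q) = 1772 - 8 = 1764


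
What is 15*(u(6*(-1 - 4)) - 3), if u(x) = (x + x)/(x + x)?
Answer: -30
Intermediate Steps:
u(x) = 1 (u(x) = (2*x)/((2*x)) = (1/(2*x))*(2*x) = 1)
15*(u(6*(-1 - 4)) - 3) = 15*(1 - 3) = 15*(-2) = -30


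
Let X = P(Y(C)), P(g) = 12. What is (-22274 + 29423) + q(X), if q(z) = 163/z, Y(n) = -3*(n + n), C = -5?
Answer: 85951/12 ≈ 7162.6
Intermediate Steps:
Y(n) = -6*n
X = 12
(-22274 + 29423) + q(X) = (-22274 + 29423) + 163/12 = 7149 + 163*(1/12) = 7149 + 163/12 = 85951/12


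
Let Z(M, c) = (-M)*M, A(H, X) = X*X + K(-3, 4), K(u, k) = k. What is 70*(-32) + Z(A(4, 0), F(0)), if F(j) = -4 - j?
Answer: -2256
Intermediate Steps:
A(H, X) = 4 + X² (A(H, X) = X*X + 4 = X² + 4 = 4 + X²)
Z(M, c) = -M²
70*(-32) + Z(A(4, 0), F(0)) = 70*(-32) - (4 + 0²)² = -2240 - (4 + 0)² = -2240 - 1*4² = -2240 - 1*16 = -2240 - 16 = -2256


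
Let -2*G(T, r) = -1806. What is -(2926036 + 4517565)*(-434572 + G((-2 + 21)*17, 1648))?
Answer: 3228059002069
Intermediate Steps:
G(T, r) = 903 (G(T, r) = -½*(-1806) = 903)
-(2926036 + 4517565)*(-434572 + G((-2 + 21)*17, 1648)) = -(2926036 + 4517565)*(-434572 + 903) = -7443601*(-433669) = -1*(-3228059002069) = 3228059002069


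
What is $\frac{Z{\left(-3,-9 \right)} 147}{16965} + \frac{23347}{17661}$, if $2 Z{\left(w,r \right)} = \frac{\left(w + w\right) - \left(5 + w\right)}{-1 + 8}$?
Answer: $\frac{503957}{382655} \approx 1.317$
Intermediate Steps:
$Z{\left(w,r \right)} = - \frac{5}{14} + \frac{w}{14}$ ($Z{\left(w,r \right)} = \frac{\left(\left(w + w\right) - \left(5 + w\right)\right) \frac{1}{-1 + 8}}{2} = \frac{\left(2 w - \left(5 + w\right)\right) \frac{1}{7}}{2} = \frac{\left(-5 + w\right) \frac{1}{7}}{2} = \frac{- \frac{5}{7} + \frac{w}{7}}{2} = - \frac{5}{14} + \frac{w}{14}$)
$\frac{Z{\left(-3,-9 \right)} 147}{16965} + \frac{23347}{17661} = \frac{\left(- \frac{5}{14} + \frac{1}{14} \left(-3\right)\right) 147}{16965} + \frac{23347}{17661} = \left(- \frac{5}{14} - \frac{3}{14}\right) 147 \cdot \frac{1}{16965} + 23347 \cdot \frac{1}{17661} = \left(- \frac{4}{7}\right) 147 \cdot \frac{1}{16965} + \frac{23347}{17661} = \left(-84\right) \frac{1}{16965} + \frac{23347}{17661} = - \frac{28}{5655} + \frac{23347}{17661} = \frac{503957}{382655}$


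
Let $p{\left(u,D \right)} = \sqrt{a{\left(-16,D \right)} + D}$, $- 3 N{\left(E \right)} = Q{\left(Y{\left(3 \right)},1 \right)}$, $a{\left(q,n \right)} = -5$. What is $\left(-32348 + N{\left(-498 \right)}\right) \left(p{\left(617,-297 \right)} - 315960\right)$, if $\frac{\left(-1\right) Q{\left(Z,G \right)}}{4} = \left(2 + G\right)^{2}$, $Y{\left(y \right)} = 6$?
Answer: $10216882560 - 32336 i \sqrt{302} \approx 1.0217 \cdot 10^{10} - 5.6194 \cdot 10^{5} i$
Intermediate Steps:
$Q{\left(Z,G \right)} = - 4 \left(2 + G\right)^{2}$
$N{\left(E \right)} = 12$ ($N{\left(E \right)} = - \frac{\left(-4\right) \left(2 + 1\right)^{2}}{3} = - \frac{\left(-4\right) 3^{2}}{3} = - \frac{\left(-4\right) 9}{3} = \left(- \frac{1}{3}\right) \left(-36\right) = 12$)
$p{\left(u,D \right)} = \sqrt{-5 + D}$
$\left(-32348 + N{\left(-498 \right)}\right) \left(p{\left(617,-297 \right)} - 315960\right) = \left(-32348 + 12\right) \left(\sqrt{-5 - 297} - 315960\right) = - 32336 \left(\sqrt{-302} - 315960\right) = - 32336 \left(i \sqrt{302} - 315960\right) = - 32336 \left(-315960 + i \sqrt{302}\right) = 10216882560 - 32336 i \sqrt{302}$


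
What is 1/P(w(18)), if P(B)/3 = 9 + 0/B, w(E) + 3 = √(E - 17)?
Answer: 1/27 ≈ 0.037037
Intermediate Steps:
w(E) = -3 + √(-17 + E) (w(E) = -3 + √(E - 17) = -3 + √(-17 + E))
P(B) = 27 (P(B) = 3*(9 + 0/B) = 3*(9 + 0) = 3*9 = 27)
1/P(w(18)) = 1/27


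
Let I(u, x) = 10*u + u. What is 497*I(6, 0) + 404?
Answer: 33206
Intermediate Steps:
I(u, x) = 11*u
497*I(6, 0) + 404 = 497*(11*6) + 404 = 497*66 + 404 = 32802 + 404 = 33206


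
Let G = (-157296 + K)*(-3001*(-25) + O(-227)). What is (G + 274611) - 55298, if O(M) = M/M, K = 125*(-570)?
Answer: -17146672883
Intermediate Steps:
K = -71250
O(M) = 1
G = -17146892196 (G = (-157296 - 71250)*(-3001*(-25) + 1) = -228546*(75025 + 1) = -228546*75026 = -17146892196)
(G + 274611) - 55298 = (-17146892196 + 274611) - 55298 = -17146617585 - 55298 = -17146672883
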